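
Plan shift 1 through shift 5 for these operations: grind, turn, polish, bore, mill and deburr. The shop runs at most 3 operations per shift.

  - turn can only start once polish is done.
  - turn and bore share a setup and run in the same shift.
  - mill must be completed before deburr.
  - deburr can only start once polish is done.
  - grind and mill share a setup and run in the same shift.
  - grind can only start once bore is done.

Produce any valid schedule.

bore=shift 2, polish=shift 1, mill=shift 3, grind=shift 3, deburr=shift 4, turn=shift 2

Checking: mill(shift 3) before deburr(shift 4); bore(shift 2) before grind(shift 3); polish(shift 1) before deburr(shift 4); polish(shift 1) before turn(shift 2); grind = mill = shift 3; turn = bore = shift 2; max 2 per shift (cap 3).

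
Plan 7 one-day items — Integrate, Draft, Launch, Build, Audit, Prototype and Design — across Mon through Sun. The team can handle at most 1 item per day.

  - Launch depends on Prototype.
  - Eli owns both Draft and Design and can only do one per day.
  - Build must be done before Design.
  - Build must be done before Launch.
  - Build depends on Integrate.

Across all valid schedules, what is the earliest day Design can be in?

Precedence pushes Design to at least Wed.
Design at Wed is achievable: Draft=Sat, Prototype=Thu, Design=Wed, Audit=Sun, Launch=Fri, Integrate=Mon, Build=Tue.

Wed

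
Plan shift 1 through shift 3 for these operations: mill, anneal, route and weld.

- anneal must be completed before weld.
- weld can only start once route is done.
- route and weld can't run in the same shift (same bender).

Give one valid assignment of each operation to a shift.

mill=shift 1; weld=shift 2; anneal=shift 1; route=shift 1

Checking: anneal(shift 1) before weld(shift 2); route(shift 1) before weld(shift 2); route(shift 1) != weld(shift 2).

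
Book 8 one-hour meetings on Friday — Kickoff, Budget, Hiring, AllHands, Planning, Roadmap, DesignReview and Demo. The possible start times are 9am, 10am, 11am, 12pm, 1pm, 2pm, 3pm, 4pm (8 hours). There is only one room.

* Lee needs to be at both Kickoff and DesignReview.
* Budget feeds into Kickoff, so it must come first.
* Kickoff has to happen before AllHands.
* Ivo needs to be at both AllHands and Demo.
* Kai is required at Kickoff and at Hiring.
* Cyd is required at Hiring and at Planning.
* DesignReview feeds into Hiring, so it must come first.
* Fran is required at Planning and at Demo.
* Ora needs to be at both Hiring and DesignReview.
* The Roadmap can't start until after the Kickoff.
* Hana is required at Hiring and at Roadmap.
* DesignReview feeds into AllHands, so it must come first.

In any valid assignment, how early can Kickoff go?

Precedence pushes Kickoff to at least 10am; downstream work caps Kickoff at 3pm.
Kickoff at 10am is achievable: Planning -> 3pm, Kickoff -> 10am, Roadmap -> 2pm, DesignReview -> 11am, Demo -> 4pm, Budget -> 9am, AllHands -> 12pm, Hiring -> 1pm.

10am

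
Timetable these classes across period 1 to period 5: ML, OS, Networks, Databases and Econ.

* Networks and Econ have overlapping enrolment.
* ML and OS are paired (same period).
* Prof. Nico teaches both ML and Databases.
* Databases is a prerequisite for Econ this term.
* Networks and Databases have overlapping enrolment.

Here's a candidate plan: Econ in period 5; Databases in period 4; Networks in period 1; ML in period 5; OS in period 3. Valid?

No. ML and OS are paired (same period) is not satisfied.

Networks and Databases have overlapping enrolment — holds.
Networks and Econ have overlapping enrolment — holds.
ML and OS are paired (same period) — violated.
Prof. Nico teaches both ML and Databases — holds.
Databases is a prerequisite for Econ this term — holds.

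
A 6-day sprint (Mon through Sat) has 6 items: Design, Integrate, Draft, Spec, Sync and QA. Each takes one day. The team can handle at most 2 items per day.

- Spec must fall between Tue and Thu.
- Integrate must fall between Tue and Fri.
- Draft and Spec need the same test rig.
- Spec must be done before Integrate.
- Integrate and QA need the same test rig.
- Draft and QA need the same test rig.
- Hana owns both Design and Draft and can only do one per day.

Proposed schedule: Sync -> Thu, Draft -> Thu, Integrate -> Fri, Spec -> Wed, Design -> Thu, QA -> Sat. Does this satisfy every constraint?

No. The team can handle at most 2 items per day is not satisfied.

The team can handle at most 2 items per day — violated.
Spec must fall between Tue and Thu — holds.
Spec must be done before Integrate — holds.
Integrate and QA need the same test rig — holds.
Integrate must fall between Tue and Fri — holds.
Draft and QA need the same test rig — holds.
Hana owns both Design and Draft and can only do one per day — violated.
Draft and Spec need the same test rig — holds.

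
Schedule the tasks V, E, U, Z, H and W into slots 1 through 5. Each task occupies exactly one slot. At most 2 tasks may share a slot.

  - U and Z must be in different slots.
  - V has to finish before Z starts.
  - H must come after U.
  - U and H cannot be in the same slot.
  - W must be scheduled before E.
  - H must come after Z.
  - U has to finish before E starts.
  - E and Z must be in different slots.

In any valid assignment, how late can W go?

Downstream work caps W at 4.
W at 4 is achievable: E in 5; H in 3; U in 1; Z in 2; W in 4; V in 1.

4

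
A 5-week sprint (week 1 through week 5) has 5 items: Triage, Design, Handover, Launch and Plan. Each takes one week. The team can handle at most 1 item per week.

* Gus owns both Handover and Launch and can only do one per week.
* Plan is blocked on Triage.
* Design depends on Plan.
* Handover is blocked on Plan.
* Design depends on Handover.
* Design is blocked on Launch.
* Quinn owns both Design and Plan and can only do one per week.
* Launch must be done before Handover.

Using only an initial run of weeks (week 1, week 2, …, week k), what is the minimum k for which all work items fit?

5 weeks

The precedence chain requires at least 4 distinct weeks.
With at most 1 per week and 5 work items, at least 5 weeks are needed.
5 works (last occupied week: week 5): for example Design=week 5, Launch=week 3, Handover=week 4, Triage=week 1, Plan=week 2.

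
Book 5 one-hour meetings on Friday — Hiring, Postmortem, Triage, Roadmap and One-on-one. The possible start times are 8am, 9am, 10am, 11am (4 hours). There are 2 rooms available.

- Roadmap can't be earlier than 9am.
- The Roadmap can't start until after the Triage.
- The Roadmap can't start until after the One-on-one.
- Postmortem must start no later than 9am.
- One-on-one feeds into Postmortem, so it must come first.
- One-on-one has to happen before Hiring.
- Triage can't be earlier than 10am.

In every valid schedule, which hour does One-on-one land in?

Downstream work caps One-on-one at 8am.
So One-on-one is pinned to 8am.

8am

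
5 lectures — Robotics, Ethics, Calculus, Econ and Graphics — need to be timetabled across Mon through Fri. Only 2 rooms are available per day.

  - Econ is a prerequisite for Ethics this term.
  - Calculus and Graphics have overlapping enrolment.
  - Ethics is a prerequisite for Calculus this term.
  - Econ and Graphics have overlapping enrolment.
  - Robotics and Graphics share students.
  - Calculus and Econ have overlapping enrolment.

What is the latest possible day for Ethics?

Precedence pushes Ethics to at least Tue; downstream work caps Ethics at Thu.
Ethics at Thu is achievable: Ethics -> Thu; Robotics -> Mon; Graphics -> Tue; Calculus -> Fri; Econ -> Mon.

Thu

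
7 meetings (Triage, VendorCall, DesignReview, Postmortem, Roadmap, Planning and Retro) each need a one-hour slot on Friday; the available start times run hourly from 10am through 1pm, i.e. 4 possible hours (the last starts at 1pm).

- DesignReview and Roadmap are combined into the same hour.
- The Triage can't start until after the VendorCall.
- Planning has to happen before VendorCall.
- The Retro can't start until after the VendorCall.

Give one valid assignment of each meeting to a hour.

Postmortem=10am; DesignReview=10am; Retro=12pm; Triage=12pm; VendorCall=11am; Planning=10am; Roadmap=10am

Checking: VendorCall(11am) before Retro(12pm); VendorCall(11am) before Triage(12pm); Planning(10am) before VendorCall(11am); DesignReview = Roadmap = 10am.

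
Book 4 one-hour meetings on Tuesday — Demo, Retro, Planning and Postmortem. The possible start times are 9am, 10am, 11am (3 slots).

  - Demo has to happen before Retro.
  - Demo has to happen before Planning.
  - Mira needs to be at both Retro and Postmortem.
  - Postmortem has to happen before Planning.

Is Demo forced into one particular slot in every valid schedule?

No

Demo can be 9am (e.g. Demo=9am; Postmortem=9am; Retro=10am; Planning=10am) or 10am (e.g. Demo -> 10am, Retro -> 11am, Planning -> 11am, Postmortem -> 9am).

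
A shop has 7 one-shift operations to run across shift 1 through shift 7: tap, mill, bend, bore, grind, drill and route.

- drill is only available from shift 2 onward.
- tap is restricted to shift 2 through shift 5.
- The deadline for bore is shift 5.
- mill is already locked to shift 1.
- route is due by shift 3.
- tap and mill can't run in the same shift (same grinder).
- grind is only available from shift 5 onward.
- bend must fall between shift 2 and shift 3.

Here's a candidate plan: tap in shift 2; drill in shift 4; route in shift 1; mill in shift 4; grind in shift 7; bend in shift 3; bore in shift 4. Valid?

The deadline for bore is shift 5 — holds.
route is due by shift 3 — holds.
grind is only available from shift 5 onward — holds.
mill is already locked to shift 1 — violated.
tap and mill can't run in the same shift (same grinder) — holds.
drill is only available from shift 2 onward — holds.
tap is restricted to shift 2 through shift 5 — holds.
bend must fall between shift 2 and shift 3 — holds.

No. mill is already locked to shift 1 is not satisfied.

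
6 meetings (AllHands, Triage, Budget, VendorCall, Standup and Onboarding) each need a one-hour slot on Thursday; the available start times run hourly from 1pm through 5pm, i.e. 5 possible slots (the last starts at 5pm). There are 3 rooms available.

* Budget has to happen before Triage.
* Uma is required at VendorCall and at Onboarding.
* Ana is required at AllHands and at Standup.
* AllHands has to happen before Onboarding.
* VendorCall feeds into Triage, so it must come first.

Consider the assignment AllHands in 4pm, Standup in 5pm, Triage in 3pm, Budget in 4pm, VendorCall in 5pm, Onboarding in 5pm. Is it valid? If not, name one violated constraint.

Uma is required at VendorCall and at Onboarding — violated.
Ana is required at AllHands and at Standup — holds.
VendorCall feeds into Triage, so it must come first — violated.
AllHands has to happen before Onboarding — holds.
Budget has to happen before Triage — violated.
There are 3 rooms available — holds.

No. VendorCall feeds into Triage, so it must come first is not satisfied.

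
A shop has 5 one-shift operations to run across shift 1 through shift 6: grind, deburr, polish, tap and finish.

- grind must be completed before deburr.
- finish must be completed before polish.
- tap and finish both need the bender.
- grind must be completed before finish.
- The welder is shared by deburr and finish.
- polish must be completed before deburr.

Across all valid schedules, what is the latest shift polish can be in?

shift 5

Precedence pushes polish to at least shift 3; downstream work caps polish at shift 5.
polish at shift 5 is achievable: grind -> shift 1; tap -> shift 1; finish -> shift 2; deburr -> shift 6; polish -> shift 5.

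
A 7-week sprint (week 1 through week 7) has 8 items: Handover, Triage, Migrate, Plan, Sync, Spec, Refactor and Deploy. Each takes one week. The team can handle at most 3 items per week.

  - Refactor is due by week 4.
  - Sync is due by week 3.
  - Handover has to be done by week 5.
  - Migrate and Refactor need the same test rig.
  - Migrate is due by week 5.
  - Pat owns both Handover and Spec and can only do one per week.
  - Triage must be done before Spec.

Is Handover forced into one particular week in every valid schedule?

Handover can be week 1 (e.g. Triage=week 2, Refactor=week 1, Migrate=week 2, Sync=week 1, Plan=week 2, Deploy=week 3, Spec=week 3, Handover=week 1) or week 2 (e.g. Plan -> week 2; Spec -> week 3; Refactor -> week 1; Triage -> week 1; Deploy -> week 3; Migrate -> week 2; Handover -> week 2; Sync -> week 1).

No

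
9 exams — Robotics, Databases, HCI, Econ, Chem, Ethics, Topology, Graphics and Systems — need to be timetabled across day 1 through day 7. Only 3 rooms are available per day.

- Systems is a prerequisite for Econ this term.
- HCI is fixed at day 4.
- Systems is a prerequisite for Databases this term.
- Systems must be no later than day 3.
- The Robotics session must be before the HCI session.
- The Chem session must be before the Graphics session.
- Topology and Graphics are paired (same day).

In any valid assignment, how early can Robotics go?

Downstream work caps Robotics at day 3.
Robotics at day 1 is achievable: Databases=day 2; Econ=day 2; Topology=day 3; Systems=day 1; Robotics=day 1; Chem=day 1; Ethics=day 2; HCI=day 4; Graphics=day 3.

day 1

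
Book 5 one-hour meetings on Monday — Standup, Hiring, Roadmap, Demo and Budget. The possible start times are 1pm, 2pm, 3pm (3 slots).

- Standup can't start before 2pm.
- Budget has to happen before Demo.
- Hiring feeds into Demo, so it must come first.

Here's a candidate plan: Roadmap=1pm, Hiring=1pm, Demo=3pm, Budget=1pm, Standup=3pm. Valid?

Yes

Standup can't start before 2pm — holds.
Budget has to happen before Demo — holds.
Hiring feeds into Demo, so it must come first — holds.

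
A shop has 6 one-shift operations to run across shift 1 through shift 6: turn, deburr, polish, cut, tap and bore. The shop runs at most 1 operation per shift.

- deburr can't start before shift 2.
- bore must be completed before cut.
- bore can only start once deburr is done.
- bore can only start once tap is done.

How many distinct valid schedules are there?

Splitting on deburr: it can be shift 2 (20), shift 3 (14), shift 4 (6). Listing each branch's schedules as (turn, polish, cut, tap, bore) by shift number:
deburr=shift 2: (1,3,6,4,5) (1,4,6,3,5) (1,5,6,3,4) (1,6,5,3,4) (3,1,6,4,5) (3,4,6,1,5) (3,5,6,1,4) (3,6,5,1,4) (4,1,6,3,5) (4,3,6,1,5) (4,5,6,1,3) (4,6,5,1,3) (5,1,6,3,4) (5,3,6,1,4) (5,4,6,1,3) (5,6,4,1,3) (6,1,5,3,4) (6,3,5,1,4) (6,4,5,1,3) (6,5,4,1,3) — 20.
deburr=shift 3: (1,2,6,4,5) (1,4,6,2,5) (1,5,6,2,4) (1,6,5,2,4) (2,1,6,4,5) (2,4,6,1,5) (2,5,6,1,4) (2,6,5,1,4) (4,1,6,2,5) (4,2,6,1,5) (5,1,6,2,4) (5,2,6,1,4) (6,1,5,2,4) (6,2,5,1,4) — 14.
deburr=shift 4: (1,2,6,3,5) (1,3,6,2,5) (2,1,6,3,5) (2,3,6,1,5) (3,1,6,2,5) (3,2,6,1,5) — 6.
Summing: 20 + 14 + 6 = 40.

40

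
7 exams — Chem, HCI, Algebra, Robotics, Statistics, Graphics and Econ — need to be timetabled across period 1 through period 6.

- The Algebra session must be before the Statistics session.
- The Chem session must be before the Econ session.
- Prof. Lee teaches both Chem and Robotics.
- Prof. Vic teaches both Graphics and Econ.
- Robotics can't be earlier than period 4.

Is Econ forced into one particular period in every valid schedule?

No

Econ can be period 2 (e.g. Statistics=period 2; Robotics=period 4; Chem=period 1; Graphics=period 1; Econ=period 2; Algebra=period 1; HCI=period 1) or period 3 (e.g. Robotics=period 4, Econ=period 3, HCI=period 1, Graphics=period 1, Chem=period 1, Statistics=period 2, Algebra=period 1).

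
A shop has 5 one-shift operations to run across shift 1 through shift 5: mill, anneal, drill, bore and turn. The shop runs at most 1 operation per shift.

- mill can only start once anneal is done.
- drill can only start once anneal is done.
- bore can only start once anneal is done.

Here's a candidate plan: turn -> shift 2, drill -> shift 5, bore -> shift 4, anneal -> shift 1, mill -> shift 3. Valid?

Valid

mill can only start once anneal is done — holds.
bore can only start once anneal is done — holds.
drill can only start once anneal is done — holds.
The shop runs at most 1 operation per shift — holds.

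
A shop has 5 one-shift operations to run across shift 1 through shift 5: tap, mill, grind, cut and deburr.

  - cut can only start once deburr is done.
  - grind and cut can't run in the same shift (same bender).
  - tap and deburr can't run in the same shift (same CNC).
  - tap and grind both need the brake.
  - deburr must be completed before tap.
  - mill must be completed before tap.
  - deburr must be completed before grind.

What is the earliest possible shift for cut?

Precedence pushes cut to at least shift 2.
cut at shift 2 is achievable: deburr in shift 1; mill in shift 1; tap in shift 2; grind in shift 3; cut in shift 2.

shift 2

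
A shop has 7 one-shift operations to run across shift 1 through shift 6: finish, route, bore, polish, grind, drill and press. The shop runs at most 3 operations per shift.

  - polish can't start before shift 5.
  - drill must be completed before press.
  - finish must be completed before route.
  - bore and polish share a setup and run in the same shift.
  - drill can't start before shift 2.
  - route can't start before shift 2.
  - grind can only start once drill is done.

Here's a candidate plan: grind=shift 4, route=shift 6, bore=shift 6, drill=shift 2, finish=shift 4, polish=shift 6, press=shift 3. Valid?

Yes, all constraints hold

The shop runs at most 3 operations per shift — holds.
bore and polish share a setup and run in the same shift — holds.
drill must be completed before press — holds.
drill can't start before shift 2 — holds.
route can't start before shift 2 — holds.
grind can only start once drill is done — holds.
polish can't start before shift 5 — holds.
finish must be completed before route — holds.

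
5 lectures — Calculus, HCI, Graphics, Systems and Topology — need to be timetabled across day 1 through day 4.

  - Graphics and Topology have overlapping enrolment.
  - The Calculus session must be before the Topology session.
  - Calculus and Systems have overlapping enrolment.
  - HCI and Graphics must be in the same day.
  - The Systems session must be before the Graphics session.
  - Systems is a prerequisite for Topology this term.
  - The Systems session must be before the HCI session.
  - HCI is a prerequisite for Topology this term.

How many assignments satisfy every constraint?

7

Splitting on Calculus: it can be day 1 (1), day 2 (3), day 3 (3). Listing each branch's schedules as (HCI, Graphics, Systems, Topology) by day number:
Calculus=day 1: (3,3,2,4) — 1.
Calculus=day 2: (2,2,1,3) (2,2,1,4) (3,3,1,4) — 3.
Calculus=day 3: (2,2,1,4) (3,3,1,4) (3,3,2,4) — 3.
Summing: 1 + 3 + 3 = 7.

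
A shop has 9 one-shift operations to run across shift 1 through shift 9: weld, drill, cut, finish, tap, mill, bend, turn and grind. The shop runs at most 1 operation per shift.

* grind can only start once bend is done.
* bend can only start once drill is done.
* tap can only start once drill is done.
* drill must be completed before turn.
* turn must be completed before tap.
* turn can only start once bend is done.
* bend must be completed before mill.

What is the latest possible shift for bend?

shift 5

Precedence pushes bend to at least shift 2; downstream work caps bend at shift 7.
bend at shift 5 is achievable: cut -> shift 3, drill -> shift 1, tap -> shift 7, weld -> shift 2, finish -> shift 4, turn -> shift 6, mill -> shift 8, bend -> shift 5, grind -> shift 9.
Nothing later works — the capacity limit rule out every shift after shift 5.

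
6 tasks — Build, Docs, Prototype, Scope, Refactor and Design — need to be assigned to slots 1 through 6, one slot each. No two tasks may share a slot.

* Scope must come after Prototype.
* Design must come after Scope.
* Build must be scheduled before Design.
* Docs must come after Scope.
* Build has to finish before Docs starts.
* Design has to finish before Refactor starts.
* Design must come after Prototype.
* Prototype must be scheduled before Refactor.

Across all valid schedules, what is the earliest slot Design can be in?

Precedence pushes Design to at least 3; downstream work caps Design at 5.
Design at 4 is achievable: Build -> 3, Prototype -> 1, Docs -> 5, Refactor -> 6, Design -> 4, Scope -> 2.
Nothing earlier works — the capacity limit rule out every slot before 4.

4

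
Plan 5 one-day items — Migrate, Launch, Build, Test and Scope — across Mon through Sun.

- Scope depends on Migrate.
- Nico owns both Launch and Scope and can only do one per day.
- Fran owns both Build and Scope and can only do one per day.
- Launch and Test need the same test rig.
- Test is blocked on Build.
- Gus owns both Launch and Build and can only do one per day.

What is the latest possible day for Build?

Downstream work caps Build at Sat.
Build at Sat is achievable: Scope=Tue, Launch=Mon, Migrate=Mon, Test=Sun, Build=Sat.

Sat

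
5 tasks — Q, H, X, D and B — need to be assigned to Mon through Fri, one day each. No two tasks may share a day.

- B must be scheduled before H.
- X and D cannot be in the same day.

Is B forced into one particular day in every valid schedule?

B can be Mon (e.g. Q=Wed; H=Tue; B=Mon; D=Fri; X=Thu) or Tue (e.g. B in Tue; D in Fri; H in Wed; Q in Mon; X in Thu).

No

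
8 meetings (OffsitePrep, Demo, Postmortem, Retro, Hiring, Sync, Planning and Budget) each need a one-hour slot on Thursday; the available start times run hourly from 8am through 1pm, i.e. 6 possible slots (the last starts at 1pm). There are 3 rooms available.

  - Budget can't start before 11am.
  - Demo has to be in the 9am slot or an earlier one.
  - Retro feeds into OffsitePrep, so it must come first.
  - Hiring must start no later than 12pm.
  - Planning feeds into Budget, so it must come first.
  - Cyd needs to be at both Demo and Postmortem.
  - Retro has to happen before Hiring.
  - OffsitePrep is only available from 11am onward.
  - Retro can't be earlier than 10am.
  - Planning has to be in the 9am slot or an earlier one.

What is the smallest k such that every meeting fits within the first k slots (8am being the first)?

4 slots

The precedence chain requires at least 2 distinct slots.
With at most 3 per slot and 8 meetings, at least 3 slots are needed.
OffsitePrep can't be placed before 11am — that is slot 4 counting from 8am — so the schedule must run through at least 4 slots.
4 works (last occupied slot: 11am): for example Planning=8am, OffsitePrep=11am, Retro=10am, Postmortem=9am, Hiring=11am, Sync=8am, Budget=11am, Demo=8am.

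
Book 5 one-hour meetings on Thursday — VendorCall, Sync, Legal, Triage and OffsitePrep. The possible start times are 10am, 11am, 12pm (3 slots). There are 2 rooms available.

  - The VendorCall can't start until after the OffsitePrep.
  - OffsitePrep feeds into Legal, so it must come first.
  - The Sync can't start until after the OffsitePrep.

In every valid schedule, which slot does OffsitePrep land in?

Downstream work caps OffsitePrep at 11am.
So OffsitePrep is pinned to 10am.

10am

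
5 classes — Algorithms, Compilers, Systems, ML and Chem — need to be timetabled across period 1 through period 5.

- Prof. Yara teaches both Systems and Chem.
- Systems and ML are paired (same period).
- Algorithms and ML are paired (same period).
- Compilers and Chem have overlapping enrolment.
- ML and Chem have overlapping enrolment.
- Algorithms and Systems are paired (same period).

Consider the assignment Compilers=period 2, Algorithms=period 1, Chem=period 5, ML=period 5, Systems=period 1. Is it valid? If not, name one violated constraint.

Compilers and Chem have overlapping enrolment — holds.
Prof. Yara teaches both Systems and Chem — holds.
Systems and ML are paired (same period) — violated.
Algorithms and Systems are paired (same period) — holds.
ML and Chem have overlapping enrolment — violated.
Algorithms and ML are paired (same period) — violated.

No — it violates: Algorithms and ML are paired (same period)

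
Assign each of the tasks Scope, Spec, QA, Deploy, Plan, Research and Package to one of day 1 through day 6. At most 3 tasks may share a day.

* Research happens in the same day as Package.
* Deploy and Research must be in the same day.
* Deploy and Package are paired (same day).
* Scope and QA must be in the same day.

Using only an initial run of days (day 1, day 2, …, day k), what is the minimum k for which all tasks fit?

3 days

With at most 3 per day and 7 tasks, at least 3 days are needed.
3 works (last occupied day: day 3): for example Deploy=day 2, QA=day 1, Scope=day 1, Research=day 2, Plan=day 3, Spec=day 1, Package=day 2.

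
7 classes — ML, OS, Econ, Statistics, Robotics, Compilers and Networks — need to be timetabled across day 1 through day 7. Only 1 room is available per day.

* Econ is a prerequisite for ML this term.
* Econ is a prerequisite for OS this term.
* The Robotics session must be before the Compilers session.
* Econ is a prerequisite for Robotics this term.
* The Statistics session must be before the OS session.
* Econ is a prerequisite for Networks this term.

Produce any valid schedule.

Compilers=day 6, OS=day 3, Networks=day 7, Statistics=day 2, Econ=day 1, Robotics=day 4, ML=day 5

Checking: Statistics(day 2) before OS(day 3); Econ(day 1) before OS(day 3); Robotics(day 4) before Compilers(day 6); Econ(day 1) before ML(day 5); Econ(day 1) before Networks(day 7); Econ(day 1) before Robotics(day 4); max 1 per day (cap 1).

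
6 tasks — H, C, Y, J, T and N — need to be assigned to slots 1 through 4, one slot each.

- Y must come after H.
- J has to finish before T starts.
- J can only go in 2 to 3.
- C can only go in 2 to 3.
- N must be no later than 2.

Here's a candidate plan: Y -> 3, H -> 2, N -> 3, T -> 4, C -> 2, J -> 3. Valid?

No. N must be no later than 2 is not satisfied.

Y must come after H — holds.
J can only go in 2 to 3 — holds.
J has to finish before T starts — holds.
N must be no later than 2 — violated.
C can only go in 2 to 3 — holds.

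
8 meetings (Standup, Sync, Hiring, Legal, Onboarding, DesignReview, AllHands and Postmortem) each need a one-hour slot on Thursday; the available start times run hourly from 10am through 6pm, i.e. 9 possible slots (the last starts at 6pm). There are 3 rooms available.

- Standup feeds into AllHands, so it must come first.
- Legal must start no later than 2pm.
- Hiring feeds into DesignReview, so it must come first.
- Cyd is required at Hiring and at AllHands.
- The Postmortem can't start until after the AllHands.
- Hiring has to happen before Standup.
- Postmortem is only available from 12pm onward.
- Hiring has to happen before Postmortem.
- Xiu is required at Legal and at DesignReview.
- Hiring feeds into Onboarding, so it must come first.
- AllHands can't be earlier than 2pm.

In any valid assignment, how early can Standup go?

Precedence pushes Standup to at least 11am; downstream work caps Standup at 4pm.
Standup at 11am is achievable: Onboarding in 11am; AllHands in 2pm; Postmortem in 3pm; Sync in 10am; Standup in 11am; Legal in 10am; DesignReview in 11am; Hiring in 10am.

11am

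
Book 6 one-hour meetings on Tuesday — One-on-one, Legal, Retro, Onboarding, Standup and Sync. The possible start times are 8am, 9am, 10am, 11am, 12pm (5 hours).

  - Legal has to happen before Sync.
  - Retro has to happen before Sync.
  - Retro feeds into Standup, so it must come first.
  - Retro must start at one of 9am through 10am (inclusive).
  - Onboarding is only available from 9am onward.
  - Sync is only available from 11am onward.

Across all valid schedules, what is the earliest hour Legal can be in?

8am

Downstream work caps Legal at 11am.
Legal at 8am is achievable: Sync -> 11am, One-on-one -> 8am, Retro -> 9am, Standup -> 10am, Onboarding -> 9am, Legal -> 8am.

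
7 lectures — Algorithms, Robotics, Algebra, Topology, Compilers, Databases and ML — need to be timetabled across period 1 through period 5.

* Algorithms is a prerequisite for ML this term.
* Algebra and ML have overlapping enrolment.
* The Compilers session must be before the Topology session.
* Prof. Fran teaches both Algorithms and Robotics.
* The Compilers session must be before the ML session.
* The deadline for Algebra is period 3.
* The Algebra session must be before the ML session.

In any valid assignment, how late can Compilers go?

Downstream work caps Compilers at period 4.
Compilers at period 4 is achievable: ML=period 5; Compilers=period 4; Databases=period 1; Algebra=period 1; Robotics=period 2; Topology=period 5; Algorithms=period 1.

period 4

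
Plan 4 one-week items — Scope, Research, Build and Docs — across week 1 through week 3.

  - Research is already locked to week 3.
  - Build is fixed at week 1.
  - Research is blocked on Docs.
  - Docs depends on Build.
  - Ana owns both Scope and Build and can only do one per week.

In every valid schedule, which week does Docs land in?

Build is fixed at week 1 and must come before Docs, so Docs is at least week 2.
Research is fixed at week 3 and must come after Docs, so Docs is at most week 2.
So Docs must be week 2.

week 2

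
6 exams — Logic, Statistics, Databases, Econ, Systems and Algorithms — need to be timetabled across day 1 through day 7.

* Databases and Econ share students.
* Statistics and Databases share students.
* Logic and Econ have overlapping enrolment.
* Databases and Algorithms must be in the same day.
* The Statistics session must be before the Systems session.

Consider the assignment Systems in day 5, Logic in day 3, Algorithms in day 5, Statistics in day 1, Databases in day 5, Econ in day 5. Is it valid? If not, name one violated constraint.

No. Databases and Econ share students is not satisfied.

Statistics and Databases share students — holds.
Logic and Econ have overlapping enrolment — holds.
The Statistics session must be before the Systems session — holds.
Databases and Econ share students — violated.
Databases and Algorithms must be in the same day — holds.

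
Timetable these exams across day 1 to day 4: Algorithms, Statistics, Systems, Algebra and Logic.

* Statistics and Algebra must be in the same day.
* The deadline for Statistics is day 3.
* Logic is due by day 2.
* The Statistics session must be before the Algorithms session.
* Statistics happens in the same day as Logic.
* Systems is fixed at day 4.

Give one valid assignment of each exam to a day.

Logic=day 1; Algebra=day 1; Statistics=day 1; Algorithms=day 2; Systems=day 4

Checking: Statistics(day 1) before Algorithms(day 2); Statistics = Algebra = day 1; Statistics = Logic = day 1; Logic=day 1 in [day 1,day 2]; Systems=day 4 in [day 4,day 4]; Statistics=day 1 in [day 1,day 3].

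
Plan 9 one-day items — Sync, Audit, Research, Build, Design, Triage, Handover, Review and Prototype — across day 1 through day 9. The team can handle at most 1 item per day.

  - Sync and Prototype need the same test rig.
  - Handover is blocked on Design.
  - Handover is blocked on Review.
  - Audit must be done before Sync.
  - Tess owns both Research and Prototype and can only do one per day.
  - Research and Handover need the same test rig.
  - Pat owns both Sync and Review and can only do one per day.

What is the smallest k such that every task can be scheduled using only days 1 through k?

9

The precedence chain requires at least 2 distinct days.
With at most 1 per day and 9 tasks, at least 9 days are needed.
9 works (last occupied day: day 9): for example Design=day 1, Research=day 6, Audit=day 4, Triage=day 8, Build=day 7, Review=day 2, Sync=day 5, Handover=day 3, Prototype=day 9.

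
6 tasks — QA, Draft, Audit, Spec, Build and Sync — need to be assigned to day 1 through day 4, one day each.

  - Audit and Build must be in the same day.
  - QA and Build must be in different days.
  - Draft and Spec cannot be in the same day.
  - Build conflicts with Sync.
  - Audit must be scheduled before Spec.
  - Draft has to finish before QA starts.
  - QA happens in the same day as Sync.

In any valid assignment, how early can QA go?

day 2

Precedence pushes QA to at least day 2.
QA at day 2 is achievable: Sync=day 2, Audit=day 1, Draft=day 1, Build=day 1, QA=day 2, Spec=day 2.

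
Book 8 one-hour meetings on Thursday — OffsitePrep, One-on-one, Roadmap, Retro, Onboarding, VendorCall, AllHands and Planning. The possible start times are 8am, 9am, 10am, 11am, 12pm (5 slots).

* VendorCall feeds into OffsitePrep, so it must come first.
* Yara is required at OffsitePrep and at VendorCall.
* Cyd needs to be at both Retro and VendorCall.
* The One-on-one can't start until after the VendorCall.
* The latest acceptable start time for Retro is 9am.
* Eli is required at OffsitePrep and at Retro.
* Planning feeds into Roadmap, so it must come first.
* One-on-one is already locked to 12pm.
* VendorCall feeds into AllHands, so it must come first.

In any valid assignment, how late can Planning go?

Downstream work caps Planning at 11am.
Planning at 11am is achievable: Roadmap in 12pm; Planning in 11am; AllHands in 10am; VendorCall in 9am; One-on-one in 12pm; Retro in 8am; OffsitePrep in 10am; Onboarding in 8am.

11am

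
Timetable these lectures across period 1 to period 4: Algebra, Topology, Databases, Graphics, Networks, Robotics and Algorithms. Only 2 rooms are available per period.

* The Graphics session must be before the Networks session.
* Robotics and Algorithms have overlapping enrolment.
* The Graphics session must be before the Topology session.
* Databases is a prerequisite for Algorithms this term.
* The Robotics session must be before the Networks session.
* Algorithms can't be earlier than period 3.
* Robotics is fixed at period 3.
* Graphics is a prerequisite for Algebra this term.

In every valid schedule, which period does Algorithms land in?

period 4

Algorithms's window is period 3–period 4.
Robotics is fixed at period 3, and Algorithms can't share a period with Robotics.
So Algorithms must be period 4.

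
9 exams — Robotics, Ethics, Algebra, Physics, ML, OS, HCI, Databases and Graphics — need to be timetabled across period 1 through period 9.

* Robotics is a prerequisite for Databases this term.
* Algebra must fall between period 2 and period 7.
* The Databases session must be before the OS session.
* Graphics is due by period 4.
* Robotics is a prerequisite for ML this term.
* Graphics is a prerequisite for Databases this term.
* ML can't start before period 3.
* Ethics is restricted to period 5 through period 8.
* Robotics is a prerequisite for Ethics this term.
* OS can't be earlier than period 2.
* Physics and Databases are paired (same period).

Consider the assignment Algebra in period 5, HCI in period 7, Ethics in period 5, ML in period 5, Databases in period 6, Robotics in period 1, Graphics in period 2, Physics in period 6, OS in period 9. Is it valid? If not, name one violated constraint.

Yes

Algebra must fall between period 2 and period 7 — holds.
Robotics is a prerequisite for Databases this term — holds.
The Databases session must be before the OS session — holds.
Graphics is due by period 4 — holds.
Graphics is a prerequisite for Databases this term — holds.
Robotics is a prerequisite for Ethics this term — holds.
OS can't be earlier than period 2 — holds.
Physics and Databases are paired (same period) — holds.
ML can't start before period 3 — holds.
Ethics is restricted to period 5 through period 8 — holds.
Robotics is a prerequisite for ML this term — holds.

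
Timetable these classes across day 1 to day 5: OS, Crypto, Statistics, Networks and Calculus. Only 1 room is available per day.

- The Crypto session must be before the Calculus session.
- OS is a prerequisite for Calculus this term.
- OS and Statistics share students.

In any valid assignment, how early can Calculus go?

day 3

Precedence pushes Calculus to at least day 2.
Calculus at day 3 is achievable: OS=day 1; Statistics=day 4; Calculus=day 3; Networks=day 5; Crypto=day 2.
Nothing earlier works — the conflict and capacity constraints rule out every day before day 3.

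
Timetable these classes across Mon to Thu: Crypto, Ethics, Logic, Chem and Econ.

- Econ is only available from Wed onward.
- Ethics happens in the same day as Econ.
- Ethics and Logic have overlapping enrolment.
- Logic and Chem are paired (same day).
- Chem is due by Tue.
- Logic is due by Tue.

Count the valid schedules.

Splitting on Crypto: it can be Mon (4), Tue (4), Wed (4), Thu (4). Listing each branch's schedules as (Ethics, Logic, Chem, Econ):
Crypto=Mon: (Wed,Mon,Mon,Wed) (Wed,Tue,Tue,Wed) (Thu,Mon,Mon,Thu) (Thu,Tue,Tue,Thu) — 4.
Crypto=Tue: (Wed,Mon,Mon,Wed) (Wed,Tue,Tue,Wed) (Thu,Mon,Mon,Thu) (Thu,Tue,Tue,Thu) — 4.
Crypto=Wed: (Wed,Mon,Mon,Wed) (Wed,Tue,Tue,Wed) (Thu,Mon,Mon,Thu) (Thu,Tue,Tue,Thu) — 4.
Crypto=Thu: (Wed,Mon,Mon,Wed) (Wed,Tue,Tue,Wed) (Thu,Mon,Mon,Thu) (Thu,Tue,Tue,Thu) — 4.
Summing: 4 + 4 + 4 + 4 = 16.

16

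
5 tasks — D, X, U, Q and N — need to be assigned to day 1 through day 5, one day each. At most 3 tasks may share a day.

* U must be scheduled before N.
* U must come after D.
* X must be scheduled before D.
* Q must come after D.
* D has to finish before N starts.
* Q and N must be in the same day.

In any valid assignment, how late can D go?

day 3

Precedence pushes D to at least day 2; downstream work caps D at day 3.
D at day 3 is achievable: U=day 4; X=day 1; Q=day 5; D=day 3; N=day 5.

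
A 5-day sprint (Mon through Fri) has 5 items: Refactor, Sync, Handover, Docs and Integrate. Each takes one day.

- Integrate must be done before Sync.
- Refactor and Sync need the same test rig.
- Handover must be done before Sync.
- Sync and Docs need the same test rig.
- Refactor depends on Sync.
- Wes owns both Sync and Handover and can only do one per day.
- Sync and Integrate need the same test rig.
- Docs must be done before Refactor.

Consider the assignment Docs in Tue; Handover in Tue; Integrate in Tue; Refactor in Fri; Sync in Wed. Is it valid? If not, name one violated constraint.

Sync and Docs need the same test rig — holds.
Integrate must be done before Sync — holds.
Docs must be done before Refactor — holds.
Wes owns both Sync and Handover and can only do one per day — holds.
Refactor and Sync need the same test rig — holds.
Refactor depends on Sync — holds.
Handover must be done before Sync — holds.
Sync and Integrate need the same test rig — holds.

Valid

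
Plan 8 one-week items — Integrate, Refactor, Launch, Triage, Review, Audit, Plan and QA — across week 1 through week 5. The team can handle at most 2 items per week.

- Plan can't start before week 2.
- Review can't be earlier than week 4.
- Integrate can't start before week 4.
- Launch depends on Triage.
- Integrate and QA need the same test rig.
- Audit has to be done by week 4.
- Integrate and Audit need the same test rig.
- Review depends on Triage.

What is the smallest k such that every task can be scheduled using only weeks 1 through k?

4 weeks

The precedence chain requires at least 2 distinct weeks.
With at most 2 per week and 8 tasks, at least 4 weeks are needed.
Integrate can't be placed before week 4, so the schedule must run through at least week 4.
4 works (last occupied week: week 4): for example Triage -> week 1, Refactor -> week 1, Audit -> week 3, Review -> week 4, Integrate -> week 4, QA -> week 3, Launch -> week 2, Plan -> week 2.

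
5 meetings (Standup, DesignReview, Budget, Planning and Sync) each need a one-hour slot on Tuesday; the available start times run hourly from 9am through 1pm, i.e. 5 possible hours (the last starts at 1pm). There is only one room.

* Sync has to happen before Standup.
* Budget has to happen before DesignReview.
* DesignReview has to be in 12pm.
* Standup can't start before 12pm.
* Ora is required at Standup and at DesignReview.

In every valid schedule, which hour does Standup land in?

Standup's window is 12pm–1pm.
DesignReview is fixed at 12pm, and Standup can't share a hour with DesignReview.
So Standup must be 1pm.

1pm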